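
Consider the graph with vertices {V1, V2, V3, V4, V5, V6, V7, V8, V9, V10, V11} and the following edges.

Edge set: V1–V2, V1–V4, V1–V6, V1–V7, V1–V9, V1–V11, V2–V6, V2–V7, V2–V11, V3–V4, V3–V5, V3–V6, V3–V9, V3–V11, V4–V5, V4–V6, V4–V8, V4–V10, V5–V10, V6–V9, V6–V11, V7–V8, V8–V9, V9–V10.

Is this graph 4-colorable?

Yes

The chromatic number is 4. V1, V2, V6, V11 are pairwise adjacent (a clique of size 4), so at least 4 colors are needed.
A valid assignment using 4 colors: V1=1, V2=2, V3=1, V4=2, V5=3, V6=3, V7=3, V8=1, V9=2, V10=1, V11=4.
That is already a proper 4-coloring.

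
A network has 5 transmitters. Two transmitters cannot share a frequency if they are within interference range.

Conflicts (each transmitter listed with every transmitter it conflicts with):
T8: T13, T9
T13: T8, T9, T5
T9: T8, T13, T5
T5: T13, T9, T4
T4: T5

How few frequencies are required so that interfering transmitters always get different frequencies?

T8, T13, T9 pairwise conflict, so at least 3 frequencies are needed.
3 frequencies suffice: T8=3, T13=2, T9=1, T5=3, T4=1. Each listed conflict is separated.

3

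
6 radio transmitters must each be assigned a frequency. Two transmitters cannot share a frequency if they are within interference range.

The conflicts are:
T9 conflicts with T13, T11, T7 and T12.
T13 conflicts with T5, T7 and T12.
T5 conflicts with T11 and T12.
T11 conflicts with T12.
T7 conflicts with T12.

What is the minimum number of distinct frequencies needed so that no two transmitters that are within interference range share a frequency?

T9, T13, T7, T12 all conflict with each other, so at least 4 frequencies are needed.
Using 4 frequencies: T9=2, T13=3, T5=2, T11=3, T7=4, T12=1. Each listed conflict is separated.

4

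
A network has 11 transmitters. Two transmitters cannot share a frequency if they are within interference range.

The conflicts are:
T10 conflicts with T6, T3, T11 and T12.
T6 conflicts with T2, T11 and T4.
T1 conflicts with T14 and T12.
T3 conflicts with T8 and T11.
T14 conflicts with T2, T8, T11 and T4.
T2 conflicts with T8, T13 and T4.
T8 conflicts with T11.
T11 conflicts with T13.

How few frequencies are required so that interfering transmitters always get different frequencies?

3

T10, T3, T11 are mutually in conflict, so at least 3 frequencies are needed.
3 frequencies suffice: frequency 1 → {T2, T11, T12}; frequency 2 → {T6, T3, T14, T13}; frequency 3 → {T10, T1, T8, T4}. No two conflicting transmitters share a frequency.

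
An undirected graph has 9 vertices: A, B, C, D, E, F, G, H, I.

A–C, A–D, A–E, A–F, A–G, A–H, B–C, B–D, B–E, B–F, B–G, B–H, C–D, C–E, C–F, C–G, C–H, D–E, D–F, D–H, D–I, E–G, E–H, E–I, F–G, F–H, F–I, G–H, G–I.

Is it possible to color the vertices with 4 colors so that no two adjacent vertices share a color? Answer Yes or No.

No

A, C, D, F, H form a clique, so at least 5 colors are needed.
So 4 colors are not enough.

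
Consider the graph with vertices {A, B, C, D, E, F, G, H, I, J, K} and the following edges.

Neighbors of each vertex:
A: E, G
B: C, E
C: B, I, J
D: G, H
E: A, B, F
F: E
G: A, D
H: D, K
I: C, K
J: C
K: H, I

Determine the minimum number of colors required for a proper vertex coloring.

The cycle C-B-E-A-G-D-H-K-I-C has odd length 9, so it cannot be 2-colored; at least 3 colors are needed.
3 colors suffice: color 1 → {C, E, G, K}; color 2 → {A, B, D, F, I, J}; color 3 → {H}. Each edge has distinct colors on its endpoints.

3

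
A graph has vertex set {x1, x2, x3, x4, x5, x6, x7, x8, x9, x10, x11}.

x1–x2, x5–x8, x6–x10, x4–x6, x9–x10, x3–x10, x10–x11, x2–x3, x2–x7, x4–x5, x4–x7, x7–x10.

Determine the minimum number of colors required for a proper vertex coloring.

2

x10 and x11 are adjacent, so at least 2 colors are needed.
2 colors suffice: color red → {x2, x4, x8, x10}; color blue → {x1, x3, x5, x6, x7, x9, x11}. No two adjacent vertices share a color.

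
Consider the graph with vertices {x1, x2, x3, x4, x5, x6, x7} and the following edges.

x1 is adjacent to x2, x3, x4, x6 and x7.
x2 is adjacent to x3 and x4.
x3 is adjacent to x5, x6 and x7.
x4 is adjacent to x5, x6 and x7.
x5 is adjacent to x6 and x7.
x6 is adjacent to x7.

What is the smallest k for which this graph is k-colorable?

4

x4, x5, x6, x7 are pairwise adjacent (a clique of size 4), so at least 4 colors are needed.
4 colors suffice: color 1 → {x2, x7}; color 2 → {x6}; color 3 → {x3, x4}; color 4 → {x1, x5}. Each edge has distinct colors on its endpoints.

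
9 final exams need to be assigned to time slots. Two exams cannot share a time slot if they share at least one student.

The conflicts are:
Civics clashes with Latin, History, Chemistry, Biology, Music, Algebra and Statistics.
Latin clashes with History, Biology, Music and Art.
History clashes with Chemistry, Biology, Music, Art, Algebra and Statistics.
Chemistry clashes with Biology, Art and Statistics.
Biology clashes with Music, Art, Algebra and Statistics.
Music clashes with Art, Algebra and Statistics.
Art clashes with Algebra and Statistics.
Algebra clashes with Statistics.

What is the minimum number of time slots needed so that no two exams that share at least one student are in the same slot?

Civics, History, Biology, Music, Algebra, Statistics pairwise conflict, so at least 6 time slots are needed.
Using 6 time slots: Civics=4, Latin=3, History=1, Chemistry=5, Biology=2, Music=5, Art=4, Algebra=6, Statistics=3. Each listed conflict is separated.

6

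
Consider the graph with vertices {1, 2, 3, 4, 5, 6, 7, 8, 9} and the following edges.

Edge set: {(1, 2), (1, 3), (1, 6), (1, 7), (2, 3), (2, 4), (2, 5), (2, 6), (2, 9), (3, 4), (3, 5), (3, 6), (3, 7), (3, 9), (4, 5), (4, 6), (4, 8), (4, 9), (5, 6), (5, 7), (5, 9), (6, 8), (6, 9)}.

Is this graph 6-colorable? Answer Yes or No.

Yes

The chromatic number is 6. 2, 3, 4, 5, 6, 9 are mutually adjacent (a clique of size 6), so at least 6 colors are needed.
A valid assignment using 6 colors: 1=green, 2=yellow, 3=red, 4=purple, 5=green, 6=blue, 7=blue, 8=red, 9=orange.
That is already a proper 6-coloring.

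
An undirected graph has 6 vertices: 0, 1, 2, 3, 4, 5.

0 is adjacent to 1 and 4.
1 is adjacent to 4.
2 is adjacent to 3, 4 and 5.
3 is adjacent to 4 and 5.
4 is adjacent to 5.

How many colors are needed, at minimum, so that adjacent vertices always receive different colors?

4

2, 3, 4, 5 are mutually adjacent (a clique of size 4), so at least 4 colors are needed.
4 colors suffice: color a → {4}; color b → {0, 5}; color c → {1, 3}; color d → {2}. Every edge joins two different colors.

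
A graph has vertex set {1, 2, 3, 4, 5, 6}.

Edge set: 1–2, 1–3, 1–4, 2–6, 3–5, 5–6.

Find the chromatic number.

3

The cycle 2-6-5-3-1-2 has odd length 5, so it cannot be 2-colored; at least 3 colors are needed.
3 colors suffice: 1=a, 2=c, 3=b, 4=b, 5=a, 6=b. Every edge joins two different colors.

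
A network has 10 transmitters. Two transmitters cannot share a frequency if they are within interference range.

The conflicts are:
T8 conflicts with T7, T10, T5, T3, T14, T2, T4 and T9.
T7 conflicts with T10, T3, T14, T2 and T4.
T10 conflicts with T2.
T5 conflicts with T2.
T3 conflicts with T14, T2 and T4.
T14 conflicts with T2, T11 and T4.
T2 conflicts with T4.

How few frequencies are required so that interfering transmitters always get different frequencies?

6

T8, T7, T3, T14, T2, T4 pairwise conflict, so at least 6 frequencies are needed.
6 frequencies suffice: T8=1, T7=4, T10=3, T5=3, T3=6, T14=3, T2=2, T11=1, T4=5, T9=2. Each listed conflict is separated.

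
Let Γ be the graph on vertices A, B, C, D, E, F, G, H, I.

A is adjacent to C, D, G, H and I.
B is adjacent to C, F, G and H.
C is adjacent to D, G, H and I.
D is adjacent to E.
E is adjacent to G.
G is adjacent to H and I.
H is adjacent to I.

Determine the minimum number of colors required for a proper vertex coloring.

5

A, C, G, H, I are pairwise adjacent (a clique of size 5), so at least 5 colors are needed.
One proper 5-coloring: A=3, B=3, C=1, D=2, E=1, F=1, G=2, H=4, I=5. Every edge joins two different colors.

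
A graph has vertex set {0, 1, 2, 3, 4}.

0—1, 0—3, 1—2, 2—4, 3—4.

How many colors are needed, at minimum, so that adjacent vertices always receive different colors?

3

The cycle 1-2-4-3-0-1 has odd length 5, so it cannot be 2-colored; at least 3 colors are needed.
3 colors suffice: 0=green, 1=red, 2=blue, 3=blue, 4=red. Each edge has distinct colors on its endpoints.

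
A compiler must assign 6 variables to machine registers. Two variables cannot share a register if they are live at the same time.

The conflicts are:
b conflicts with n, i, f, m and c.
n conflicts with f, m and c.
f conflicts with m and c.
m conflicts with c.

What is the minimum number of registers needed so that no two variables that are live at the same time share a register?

5

b, n, f, m, c all conflict with each other, so at least 5 registers are needed.
5 registers suffice: register 1 → {b}; register 2 → {i, f}; register 3 → {n}; register 4 → {m}; register 5 → {c}. Every pair that conflicts lands in different registers.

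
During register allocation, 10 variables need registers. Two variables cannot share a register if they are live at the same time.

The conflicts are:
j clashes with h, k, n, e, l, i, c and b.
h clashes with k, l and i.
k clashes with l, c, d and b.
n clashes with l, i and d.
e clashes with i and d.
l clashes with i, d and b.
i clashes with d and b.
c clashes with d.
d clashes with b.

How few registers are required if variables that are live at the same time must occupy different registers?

j, h, k, l all conflict with each other, so at least 4 registers are needed.
Using 4 registers: j=1, h=4, k=3, n=4, e=2, l=2, i=3, c=2, d=1, b=4. Each listed conflict is separated.

4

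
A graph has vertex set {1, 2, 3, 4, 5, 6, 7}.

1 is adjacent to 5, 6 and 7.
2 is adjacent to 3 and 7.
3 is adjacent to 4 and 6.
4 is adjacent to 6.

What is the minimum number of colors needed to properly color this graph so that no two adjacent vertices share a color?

3, 4, 6 are mutually adjacent, so at least 3 colors are needed.
3 colors suffice: color a → {2, 5, 6}; color b → {1, 3}; color c → {4, 7}. Each edge has distinct colors on its endpoints.

3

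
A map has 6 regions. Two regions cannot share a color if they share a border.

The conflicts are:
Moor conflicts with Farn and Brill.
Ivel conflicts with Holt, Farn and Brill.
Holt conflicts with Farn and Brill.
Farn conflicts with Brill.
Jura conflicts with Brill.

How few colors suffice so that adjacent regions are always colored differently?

4

Ivel, Holt, Farn, Brill are mutually in conflict, so at least 4 colors are needed.
A valid assignment using 4 colors: Moor=3, Ivel=3, Holt=4, Farn=2, Jura=2, Brill=1. No two conflicting regions share a color.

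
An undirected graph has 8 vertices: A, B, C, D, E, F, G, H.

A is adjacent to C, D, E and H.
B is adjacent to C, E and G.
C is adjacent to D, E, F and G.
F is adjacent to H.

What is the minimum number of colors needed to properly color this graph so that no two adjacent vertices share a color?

3

A, C, E are mutually adjacent, so at least 3 colors are needed.
3 colors suffice: color 1 → {C, H}; color 2 → {A, B, F}; color 3 → {D, E, G}. Every edge joins two different colors.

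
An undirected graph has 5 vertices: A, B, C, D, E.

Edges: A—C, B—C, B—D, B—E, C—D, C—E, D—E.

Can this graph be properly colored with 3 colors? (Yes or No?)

No

B, C, D, E are mutually adjacent (a clique of size 4), so at least 4 colors are needed.
So 3 colors are not enough.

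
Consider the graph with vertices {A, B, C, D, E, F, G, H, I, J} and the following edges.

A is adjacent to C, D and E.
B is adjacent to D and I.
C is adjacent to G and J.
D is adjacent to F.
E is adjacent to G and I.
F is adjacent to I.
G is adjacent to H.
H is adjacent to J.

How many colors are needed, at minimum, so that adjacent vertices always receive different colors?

3

The cycle I-E-A-D-B-I has odd length 5, so it cannot be 2-colored; at least 3 colors are needed.
3 colors suffice: A=1, B=3, C=2, D=2, E=2, F=3, G=1, H=2, I=1, J=1. Each edge has distinct colors on its endpoints.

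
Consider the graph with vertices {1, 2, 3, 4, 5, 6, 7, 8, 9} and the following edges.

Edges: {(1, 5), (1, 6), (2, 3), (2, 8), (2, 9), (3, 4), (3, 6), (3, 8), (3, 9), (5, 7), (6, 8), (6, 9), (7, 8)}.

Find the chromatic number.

3

2, 3, 8 are mutually adjacent, so at least 3 colors are needed.
One proper 3-coloring: 1=red, 2=green, 3=red, 4=blue, 5=blue, 6=green, 7=red, 8=blue, 9=blue. No two adjacent vertices share a color.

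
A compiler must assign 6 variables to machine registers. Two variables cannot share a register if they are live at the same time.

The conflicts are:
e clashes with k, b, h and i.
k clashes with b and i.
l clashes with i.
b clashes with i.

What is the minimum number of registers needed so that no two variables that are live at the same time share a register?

e, k, b, i all conflict with each other, so at least 4 registers are needed.
4 registers suffice: register 1 → {h, i}; register 2 → {e, l}; register 3 → {k}; register 4 → {b}. Every pair that conflicts lands in different registers.

4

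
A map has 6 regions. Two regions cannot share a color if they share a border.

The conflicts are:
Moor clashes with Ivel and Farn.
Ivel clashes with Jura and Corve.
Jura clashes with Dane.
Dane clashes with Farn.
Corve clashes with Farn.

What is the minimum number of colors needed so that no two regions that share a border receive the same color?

The cycle Dane-Jura-Ivel-Moor-Farn-Dane has odd length 5, so it cannot be 2-colored; at least 3 colors are needed.
3 colors suffice: color 1 → {Ivel, Farn}; color 2 → {Moor, Dane, Corve}; color 3 → {Jura}. Every pair that conflicts lands in different colors.

3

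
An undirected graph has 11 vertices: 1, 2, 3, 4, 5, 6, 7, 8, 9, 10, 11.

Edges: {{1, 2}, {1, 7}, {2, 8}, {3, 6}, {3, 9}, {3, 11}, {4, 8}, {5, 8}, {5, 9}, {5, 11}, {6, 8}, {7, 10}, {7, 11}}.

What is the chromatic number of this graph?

The cycle 11-5-8-6-3-11 has odd length 5, so it cannot be 2-colored; at least 3 colors are needed.
3 colors suffice: color a → {3, 7, 8}; color b → {1, 4, 5, 6, 10}; color c → {2, 9, 11}. No two adjacent vertices share a color.

3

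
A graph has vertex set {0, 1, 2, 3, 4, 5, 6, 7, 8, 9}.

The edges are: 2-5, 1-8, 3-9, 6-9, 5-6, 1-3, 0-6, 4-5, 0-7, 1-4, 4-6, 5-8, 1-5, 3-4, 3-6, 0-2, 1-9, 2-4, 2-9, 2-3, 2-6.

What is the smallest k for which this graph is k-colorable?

4

2, 4, 5, 6 are mutually adjacent (a clique of size 4), so at least 4 colors are needed.
4 colors suffice: color red → {1, 6, 7}; color blue → {2, 8}; color green → {0, 3, 5}; color yellow → {4, 9}. No two adjacent vertices share a color.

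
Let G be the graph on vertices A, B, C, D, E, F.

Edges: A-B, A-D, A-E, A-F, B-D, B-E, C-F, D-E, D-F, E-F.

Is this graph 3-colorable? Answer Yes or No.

No

A, B, D, E are pairwise adjacent (a clique of size 4), so at least 4 colors are needed.
So 3 colors are not enough.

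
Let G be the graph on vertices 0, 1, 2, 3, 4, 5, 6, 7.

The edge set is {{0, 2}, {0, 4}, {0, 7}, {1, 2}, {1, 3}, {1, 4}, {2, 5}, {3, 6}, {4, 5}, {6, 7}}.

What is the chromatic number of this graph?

0 and 4 are adjacent, so at least 2 colors are needed.
A valid assignment using 2 colors: 0=b, 1=b, 2=a, 3=a, 4=a, 5=b, 6=b, 7=a. No two adjacent vertices share a color.

2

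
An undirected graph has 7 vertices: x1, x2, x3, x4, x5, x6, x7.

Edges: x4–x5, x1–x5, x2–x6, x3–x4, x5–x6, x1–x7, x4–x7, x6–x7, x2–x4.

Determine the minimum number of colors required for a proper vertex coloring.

2

x1 and x5 are adjacent, so at least 2 colors are needed.
2 colors suffice: x1=1, x2=2, x3=2, x4=1, x5=2, x6=1, x7=2. Every edge joins two different colors.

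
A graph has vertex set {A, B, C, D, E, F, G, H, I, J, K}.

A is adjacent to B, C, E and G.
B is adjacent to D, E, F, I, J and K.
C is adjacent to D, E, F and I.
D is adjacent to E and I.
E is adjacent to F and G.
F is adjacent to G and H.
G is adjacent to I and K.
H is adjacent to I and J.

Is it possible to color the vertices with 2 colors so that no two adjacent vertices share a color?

No

A, E, G are mutually adjacent, so at least 3 colors are needed.
So 2 colors are not enough.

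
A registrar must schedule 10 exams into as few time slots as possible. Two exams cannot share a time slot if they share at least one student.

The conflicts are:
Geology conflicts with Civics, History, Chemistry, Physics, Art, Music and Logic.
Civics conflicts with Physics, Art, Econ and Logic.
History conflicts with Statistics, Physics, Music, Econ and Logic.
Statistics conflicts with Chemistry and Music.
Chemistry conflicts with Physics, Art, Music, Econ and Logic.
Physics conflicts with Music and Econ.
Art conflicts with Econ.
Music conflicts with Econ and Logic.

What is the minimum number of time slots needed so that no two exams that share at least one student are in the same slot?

Geology, History, Physics, Music pairwise conflict, so at least 4 time slots are needed.
4 time slots suffice: time slot 1 → {Geology, Statistics, Econ}; time slot 2 → {Civics, Music}; time slot 3 → {History, Chemistry}; time slot 4 → {Physics, Art, Logic}. Each listed conflict is separated.

4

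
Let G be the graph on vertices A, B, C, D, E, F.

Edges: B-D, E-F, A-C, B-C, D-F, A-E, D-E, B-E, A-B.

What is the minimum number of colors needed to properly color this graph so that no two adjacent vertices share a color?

3

A, B, C form a triangle, so at least 3 colors are needed.
3 colors suffice: color 1 → {B, F}; color 2 → {C, E}; color 3 → {A, D}. No two adjacent vertices share a color.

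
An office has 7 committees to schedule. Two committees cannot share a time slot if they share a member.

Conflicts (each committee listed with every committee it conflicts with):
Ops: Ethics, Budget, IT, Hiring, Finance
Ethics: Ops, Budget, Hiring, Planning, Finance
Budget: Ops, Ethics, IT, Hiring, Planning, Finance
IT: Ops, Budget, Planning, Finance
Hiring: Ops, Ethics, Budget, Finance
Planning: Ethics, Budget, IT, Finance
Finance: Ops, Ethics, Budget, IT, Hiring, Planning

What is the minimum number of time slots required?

5

Ops, Ethics, Budget, Hiring, Finance are mutually in conflict, so at least 5 time slots are needed.
5 time slots suffice: time slot 1 → {Budget}; time slot 2 → {Finance}; time slot 3 → {Ops, Planning}; time slot 4 → {Ethics, IT}; time slot 5 → {Hiring}. Every pair that conflicts lands in different time slots.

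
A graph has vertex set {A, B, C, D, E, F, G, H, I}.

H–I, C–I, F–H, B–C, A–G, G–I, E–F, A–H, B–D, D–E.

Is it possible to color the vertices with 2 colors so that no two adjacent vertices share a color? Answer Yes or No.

No

The cycle I-C-B-D-E-F-H-I has odd length 7, so it cannot be 2-colored; at least 3 colors are needed.
So 2 colors are not enough.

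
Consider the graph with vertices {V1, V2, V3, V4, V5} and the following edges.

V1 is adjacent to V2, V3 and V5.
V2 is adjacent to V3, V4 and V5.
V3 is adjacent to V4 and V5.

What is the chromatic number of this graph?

4

V1, V2, V3, V5 are mutually adjacent (a clique of size 4), so at least 4 colors are needed.
4 colors suffice: color R → {V2}; color B → {V3}; color G → {V1, V4}; color Y → {V5}. No two adjacent vertices share a color.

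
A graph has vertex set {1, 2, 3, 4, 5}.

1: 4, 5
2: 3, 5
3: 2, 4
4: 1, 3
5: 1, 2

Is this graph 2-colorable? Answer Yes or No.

The cycle 2-5-1-4-3-2 has odd length 5, so it cannot be 2-colored; at least 3 colors are needed.
So 2 colors are not enough.

No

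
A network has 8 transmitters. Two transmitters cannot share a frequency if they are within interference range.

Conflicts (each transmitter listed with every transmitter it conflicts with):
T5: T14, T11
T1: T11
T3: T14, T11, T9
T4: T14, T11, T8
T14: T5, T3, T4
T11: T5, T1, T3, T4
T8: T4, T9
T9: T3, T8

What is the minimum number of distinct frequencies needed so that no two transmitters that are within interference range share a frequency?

3

The cycle T11-T3-T9-T8-T4-T11 has odd length 5, so it cannot be 2-colored; at least 3 frequencies are needed.
3 frequencies suffice: frequency 1 → {T14, T11, T9}; frequency 2 → {T5, T1, T3, T4}; frequency 3 → {T8}. Every pair that conflicts lands in different frequencies.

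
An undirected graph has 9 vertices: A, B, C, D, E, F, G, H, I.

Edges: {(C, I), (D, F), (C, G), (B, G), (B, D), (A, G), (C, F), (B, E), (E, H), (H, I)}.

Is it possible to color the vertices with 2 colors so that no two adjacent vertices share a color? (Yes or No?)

No

The cycle G-B-D-F-C-G has odd length 5, so it cannot be 2-colored; at least 3 colors are needed.
So 2 colors are not enough.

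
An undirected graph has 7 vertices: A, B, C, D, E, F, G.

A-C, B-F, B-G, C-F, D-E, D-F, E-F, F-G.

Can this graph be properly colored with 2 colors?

D, E, F are pairwise adjacent, so at least 3 colors are needed.
So 2 colors are not enough.

No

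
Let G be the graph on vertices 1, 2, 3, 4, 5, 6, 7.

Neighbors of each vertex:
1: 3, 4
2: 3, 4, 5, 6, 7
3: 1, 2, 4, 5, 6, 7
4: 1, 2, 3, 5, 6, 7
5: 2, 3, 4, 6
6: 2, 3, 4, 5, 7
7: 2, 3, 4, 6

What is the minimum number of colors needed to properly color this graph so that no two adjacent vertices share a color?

5

2, 3, 4, 5, 6 are mutually adjacent (a clique of size 5), so at least 5 colors are needed.
5 colors suffice: 1=green, 2=green, 3=blue, 4=red, 5=purple, 6=yellow, 7=purple. No two adjacent vertices share a color.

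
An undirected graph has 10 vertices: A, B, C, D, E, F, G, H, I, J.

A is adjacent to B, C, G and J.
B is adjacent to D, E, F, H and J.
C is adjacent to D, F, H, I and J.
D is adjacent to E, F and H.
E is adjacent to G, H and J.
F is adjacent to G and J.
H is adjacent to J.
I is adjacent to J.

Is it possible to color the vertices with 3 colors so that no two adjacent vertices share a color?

No

B, D, E, H are pairwise adjacent (a clique of size 4), so at least 4 colors are needed.
So 3 colors are not enough.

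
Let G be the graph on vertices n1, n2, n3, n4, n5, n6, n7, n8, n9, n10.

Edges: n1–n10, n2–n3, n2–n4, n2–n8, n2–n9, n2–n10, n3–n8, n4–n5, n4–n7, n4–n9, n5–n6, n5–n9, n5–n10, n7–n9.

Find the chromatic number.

3

n2, n3, n8 are pairwise adjacent, so at least 3 colors are needed.
3 colors suffice: color red → {n1, n2, n5, n7}; color blue → {n3, n4, n6, n10}; color green → {n8, n9}. No two adjacent vertices share a color.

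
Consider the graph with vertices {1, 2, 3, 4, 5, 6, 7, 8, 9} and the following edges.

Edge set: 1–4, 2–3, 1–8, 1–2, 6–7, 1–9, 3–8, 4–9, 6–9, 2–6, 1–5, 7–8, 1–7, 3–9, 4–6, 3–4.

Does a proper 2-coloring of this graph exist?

4, 6, 9 are pairwise adjacent, so at least 3 colors are needed.
So 2 colors are not enough.

No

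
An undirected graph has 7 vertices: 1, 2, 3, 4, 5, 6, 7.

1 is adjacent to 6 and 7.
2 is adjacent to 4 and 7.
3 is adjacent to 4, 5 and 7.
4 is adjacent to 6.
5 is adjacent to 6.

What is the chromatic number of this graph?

3

The cycle 6-4-2-7-1-6 has odd length 5, so it cannot be 2-colored; at least 3 colors are needed.
3 colors suffice: 1=green, 2=blue, 3=blue, 4=red, 5=red, 6=blue, 7=red. No two adjacent vertices share a color.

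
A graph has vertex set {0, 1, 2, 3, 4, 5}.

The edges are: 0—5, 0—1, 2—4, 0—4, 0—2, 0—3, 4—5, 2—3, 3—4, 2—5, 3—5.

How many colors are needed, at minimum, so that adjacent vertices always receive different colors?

0, 2, 3, 4, 5 are pairwise adjacent (a clique of size 5), so at least 5 colors are needed.
5 colors suffice: color a → {0}; color b → {1, 4}; color c → {5}; color d → {3}; color e → {2}. Each edge has distinct colors on its endpoints.

5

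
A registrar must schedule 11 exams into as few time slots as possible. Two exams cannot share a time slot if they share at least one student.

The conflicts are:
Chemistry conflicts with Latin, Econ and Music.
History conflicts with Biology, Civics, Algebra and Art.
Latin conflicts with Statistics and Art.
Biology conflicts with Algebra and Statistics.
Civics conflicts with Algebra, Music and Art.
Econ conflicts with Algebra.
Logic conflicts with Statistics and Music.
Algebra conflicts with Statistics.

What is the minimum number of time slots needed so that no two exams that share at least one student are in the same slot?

History, Civics, Algebra all conflict with each other, so at least 3 time slots are needed.
3 time slots suffice: Chemistry=3, History=3, Latin=2, Biology=2, Civics=2, Econ=2, Logic=2, Algebra=1, Statistics=3, Music=1, Art=1. Each listed conflict is separated.

3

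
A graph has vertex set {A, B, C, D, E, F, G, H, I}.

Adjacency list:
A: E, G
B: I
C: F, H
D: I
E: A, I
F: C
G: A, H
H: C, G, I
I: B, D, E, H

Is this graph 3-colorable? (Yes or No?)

The chromatic number is 3. The cycle G-H-I-E-A-G has odd length 5, so it cannot be 2-colored; at least 3 colors are needed.
A valid assignment using 3 colors: A=1, B=2, C=1, D=2, E=2, F=2, G=3, H=2, I=1.
That is already a proper 3-coloring.

Yes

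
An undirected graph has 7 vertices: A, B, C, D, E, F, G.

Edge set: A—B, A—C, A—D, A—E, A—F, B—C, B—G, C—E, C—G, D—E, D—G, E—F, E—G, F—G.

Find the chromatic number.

E, F, G are mutually adjacent, so at least 3 colors are needed.
3 colors suffice: color 1 → {B, E}; color 2 → {A, G}; color 3 → {C, D, F}. No two adjacent vertices share a color.

3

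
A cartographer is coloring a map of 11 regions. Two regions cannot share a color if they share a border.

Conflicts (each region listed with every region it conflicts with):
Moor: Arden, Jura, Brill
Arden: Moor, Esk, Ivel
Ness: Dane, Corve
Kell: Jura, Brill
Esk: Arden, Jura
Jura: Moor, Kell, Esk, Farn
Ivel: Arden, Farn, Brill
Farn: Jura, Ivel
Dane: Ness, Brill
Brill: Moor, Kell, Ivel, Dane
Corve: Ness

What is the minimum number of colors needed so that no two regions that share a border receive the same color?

3

The cycle Jura-Farn-Ivel-Brill-Kell-Jura has odd length 5, so it cannot be 2-colored; at least 3 colors are needed.
One proper 3-coloring: Moor=2, Arden=1, Ness=1, Kell=2, Esk=2, Jura=1, Ivel=2, Farn=3, Dane=2, Brill=1, Corve=2. No two conflicting regions share a color.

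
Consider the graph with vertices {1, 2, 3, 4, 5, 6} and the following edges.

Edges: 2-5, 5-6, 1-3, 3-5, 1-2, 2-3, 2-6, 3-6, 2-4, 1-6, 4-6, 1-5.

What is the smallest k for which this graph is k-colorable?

5

1, 2, 3, 5, 6 form a clique, so at least 5 colors are needed.
5 colors suffice: color a → {2}; color b → {6}; color c → {3, 4}; color d → {1}; color e → {5}. Each edge has distinct colors on its endpoints.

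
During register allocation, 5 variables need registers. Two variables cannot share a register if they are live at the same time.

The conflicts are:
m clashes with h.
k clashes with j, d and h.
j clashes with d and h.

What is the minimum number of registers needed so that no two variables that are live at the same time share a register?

k, j, h pairwise conflict, so at least 3 registers are needed.
3 registers suffice: register 1 → {m, j}; register 2 → {d, h}; register 3 → {k}. Each listed conflict is separated.

3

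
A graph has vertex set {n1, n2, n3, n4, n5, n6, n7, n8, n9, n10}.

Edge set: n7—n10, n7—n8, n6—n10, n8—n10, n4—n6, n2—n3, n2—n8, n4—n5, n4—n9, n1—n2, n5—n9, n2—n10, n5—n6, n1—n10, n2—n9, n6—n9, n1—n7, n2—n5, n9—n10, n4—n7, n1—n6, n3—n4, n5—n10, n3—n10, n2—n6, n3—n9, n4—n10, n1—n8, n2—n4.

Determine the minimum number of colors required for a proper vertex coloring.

6

n2, n4, n5, n6, n9, n10 form a clique, so at least 6 colors are needed.
6 colors suffice: color 1 → {n10}; color 2 → {n2, n7}; color 3 → {n1, n4}; color 4 → {n3, n6, n8}; color 5 → {n9}; color 6 → {n5}. No two adjacent vertices share a color.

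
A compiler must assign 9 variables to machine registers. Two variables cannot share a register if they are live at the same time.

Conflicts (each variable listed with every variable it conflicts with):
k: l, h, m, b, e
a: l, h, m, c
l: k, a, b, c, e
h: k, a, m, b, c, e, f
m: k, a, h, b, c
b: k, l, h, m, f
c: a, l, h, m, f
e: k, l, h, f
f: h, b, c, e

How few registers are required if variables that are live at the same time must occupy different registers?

4

k, h, m, b are mutually in conflict, so at least 4 registers are needed.
4 registers suffice: k=4, a=4, l=1, h=1, m=2, b=3, c=3, e=2, f=4. Every pair that conflicts lands in different registers.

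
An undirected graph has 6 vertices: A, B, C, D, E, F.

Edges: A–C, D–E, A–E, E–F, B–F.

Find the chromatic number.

2

A and E are adjacent, so at least 2 colors are needed.
2 colors suffice: color 1 → {B, C, E}; color 2 → {A, D, F}. Each edge has distinct colors on its endpoints.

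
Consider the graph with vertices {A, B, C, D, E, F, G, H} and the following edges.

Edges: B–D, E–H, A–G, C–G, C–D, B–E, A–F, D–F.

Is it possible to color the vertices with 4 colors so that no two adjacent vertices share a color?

Yes

The chromatic number is 3. The cycle D-C-G-A-F-D has odd length 5, so it cannot be 2-colored; at least 3 colors are needed.
3 colors suffice: color 1 → {D, E, G}; color 2 → {A, B, C, H}; color 3 → {F}.
Since 4 ≥ 3, a proper 4-coloring certainly exists.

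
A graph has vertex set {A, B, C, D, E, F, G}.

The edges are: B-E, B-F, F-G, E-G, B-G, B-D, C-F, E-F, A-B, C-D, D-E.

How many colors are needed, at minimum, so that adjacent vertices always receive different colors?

B, E, F, G are pairwise adjacent (a clique of size 4), so at least 4 colors are needed.
4 colors suffice: color 1 → {B, C}; color 2 → {A, E}; color 3 → {D, F}; color 4 → {G}. Every edge joins two different colors.

4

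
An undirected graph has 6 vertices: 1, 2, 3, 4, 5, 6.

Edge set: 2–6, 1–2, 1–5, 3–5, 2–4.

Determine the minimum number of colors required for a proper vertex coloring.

2 and 4 are adjacent, so at least 2 colors are needed.
2 colors suffice: color a → {2, 5}; color b → {1, 3, 4, 6}. Each edge has distinct colors on its endpoints.

2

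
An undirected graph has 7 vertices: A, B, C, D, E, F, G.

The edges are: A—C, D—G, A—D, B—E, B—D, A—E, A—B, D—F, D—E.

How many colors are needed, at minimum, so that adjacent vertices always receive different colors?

4

A, B, D, E are mutually adjacent (a clique of size 4), so at least 4 colors are needed.
4 colors suffice: A=2, B=4, C=1, D=1, E=3, F=2, G=2. Every edge joins two different colors.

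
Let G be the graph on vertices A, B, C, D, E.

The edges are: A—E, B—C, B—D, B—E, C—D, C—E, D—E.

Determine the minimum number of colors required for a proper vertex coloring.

4

B, C, D, E form a clique, so at least 4 colors are needed.
4 colors suffice: color red → {E}; color blue → {A, D}; color green → {B}; color yellow → {C}. Every edge joins two different colors.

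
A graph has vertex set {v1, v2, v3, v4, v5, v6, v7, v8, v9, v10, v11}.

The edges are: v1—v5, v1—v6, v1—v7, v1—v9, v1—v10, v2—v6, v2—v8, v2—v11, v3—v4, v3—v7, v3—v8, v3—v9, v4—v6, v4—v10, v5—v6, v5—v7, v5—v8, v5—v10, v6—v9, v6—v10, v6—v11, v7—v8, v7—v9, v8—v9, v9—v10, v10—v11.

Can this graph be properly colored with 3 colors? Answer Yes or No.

No

v1, v6, v9, v10 are mutually adjacent (a clique of size 4), so at least 4 colors are needed.
So 3 colors are not enough.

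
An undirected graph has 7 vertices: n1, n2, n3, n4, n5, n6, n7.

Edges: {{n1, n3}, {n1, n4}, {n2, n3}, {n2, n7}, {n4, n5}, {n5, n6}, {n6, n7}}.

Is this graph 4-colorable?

Yes

The chromatic number is 3. The cycle n7-n2-n3-n1-n4-n5-n6-n7 has odd length 7, so it cannot be 2-colored; at least 3 colors are needed.
3 colors suffice: color 1 → {n1, n2, n6}; color 2 → {n3, n4, n7}; color 3 → {n5}.
Since 4 ≥ 3, a proper 4-coloring certainly exists.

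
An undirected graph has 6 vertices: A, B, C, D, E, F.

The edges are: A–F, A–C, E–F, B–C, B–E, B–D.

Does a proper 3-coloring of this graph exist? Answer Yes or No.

Yes

The chromatic number is 3. The cycle E-B-C-A-F-E has odd length 5, so it cannot be 2-colored; at least 3 colors are needed.
A valid assignment using 3 colors: A=1, B=1, C=2, D=2, E=2, F=3.
That is already a proper 3-coloring.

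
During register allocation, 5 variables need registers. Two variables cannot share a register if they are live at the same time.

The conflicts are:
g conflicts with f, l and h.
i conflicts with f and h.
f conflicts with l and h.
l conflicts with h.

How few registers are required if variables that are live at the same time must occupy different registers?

4

g, f, l, h pairwise conflict, so at least 4 registers are needed.
4 registers suffice: register 1 → {h}; register 2 → {f}; register 3 → {i, l}; register 4 → {g}. No two conflicting variables share a register.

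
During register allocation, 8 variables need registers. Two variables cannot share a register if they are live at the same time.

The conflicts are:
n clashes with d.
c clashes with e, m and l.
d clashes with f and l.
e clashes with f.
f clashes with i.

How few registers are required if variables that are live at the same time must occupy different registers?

3

The cycle c-l-d-f-e-c has odd length 5, so it cannot be 2-colored; at least 3 registers are needed.
Using 3 registers: n=1, c=1, d=2, e=2, f=1, m=2, i=2, l=3. Each listed conflict is separated.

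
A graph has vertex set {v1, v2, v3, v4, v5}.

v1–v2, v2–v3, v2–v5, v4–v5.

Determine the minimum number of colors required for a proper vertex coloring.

2

v4 and v5 are adjacent, so at least 2 colors are needed.
2 colors suffice: v1=2, v2=1, v3=2, v4=1, v5=2. No two adjacent vertices share a color.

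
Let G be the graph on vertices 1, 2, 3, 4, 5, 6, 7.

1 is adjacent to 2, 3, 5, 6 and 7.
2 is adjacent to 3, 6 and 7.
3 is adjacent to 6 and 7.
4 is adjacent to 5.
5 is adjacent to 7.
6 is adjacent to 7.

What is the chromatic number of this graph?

1, 2, 3, 6, 7 are mutually adjacent (a clique of size 5), so at least 5 colors are needed.
One proper 5-coloring: 1=a, 2=e, 3=d, 4=a, 5=c, 6=c, 7=b. Every edge joins two different colors.

5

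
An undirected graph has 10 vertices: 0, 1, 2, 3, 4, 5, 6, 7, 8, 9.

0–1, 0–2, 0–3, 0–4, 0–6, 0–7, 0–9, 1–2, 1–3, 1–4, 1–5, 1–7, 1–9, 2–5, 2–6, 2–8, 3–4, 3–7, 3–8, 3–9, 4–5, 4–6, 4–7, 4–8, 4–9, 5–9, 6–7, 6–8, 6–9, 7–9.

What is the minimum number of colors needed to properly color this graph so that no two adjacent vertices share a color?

6

0, 1, 3, 4, 7, 9 are mutually adjacent (a clique of size 6), so at least 6 colors are needed.
6 colors suffice: 0=b, 1=d, 2=a, 3=e, 4=a, 5=b, 6=d, 7=f, 8=b, 9=c. Each edge has distinct colors on its endpoints.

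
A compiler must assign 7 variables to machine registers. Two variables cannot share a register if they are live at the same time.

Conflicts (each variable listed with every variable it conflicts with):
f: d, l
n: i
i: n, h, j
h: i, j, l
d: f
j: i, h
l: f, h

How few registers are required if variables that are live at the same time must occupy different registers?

i, h, j pairwise conflict, so at least 3 registers are needed.
3 registers suffice: register 1 → {i, d, l}; register 2 → {f, n, h}; register 3 → {j}. Each listed conflict is separated.

3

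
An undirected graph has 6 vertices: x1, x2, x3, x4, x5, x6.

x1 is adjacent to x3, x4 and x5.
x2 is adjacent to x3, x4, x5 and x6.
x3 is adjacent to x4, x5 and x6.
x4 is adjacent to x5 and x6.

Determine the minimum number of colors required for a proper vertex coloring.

4

x2, x3, x4, x5 are pairwise adjacent (a clique of size 4), so at least 4 colors are needed.
4 colors suffice: color 1 → {x4}; color 2 → {x3}; color 3 → {x1, x2}; color 4 → {x5, x6}. Each edge has distinct colors on its endpoints.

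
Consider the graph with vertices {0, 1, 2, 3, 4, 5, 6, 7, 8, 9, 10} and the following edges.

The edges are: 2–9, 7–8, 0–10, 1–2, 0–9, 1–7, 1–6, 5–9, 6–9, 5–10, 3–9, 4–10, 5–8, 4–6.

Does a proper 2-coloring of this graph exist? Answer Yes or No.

The cycle 5-9-6-4-10-5 has odd length 5, so it cannot be 2-colored; at least 3 colors are needed.
So 2 colors are not enough.

No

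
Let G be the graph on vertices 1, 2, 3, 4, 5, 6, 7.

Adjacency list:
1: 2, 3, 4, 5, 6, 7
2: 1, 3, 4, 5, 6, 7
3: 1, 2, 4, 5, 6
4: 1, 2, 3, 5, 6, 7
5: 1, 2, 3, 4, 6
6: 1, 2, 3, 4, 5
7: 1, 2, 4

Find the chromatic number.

1, 2, 3, 4, 5, 6 form a clique, so at least 6 colors are needed.
6 colors suffice: color a → {1}; color b → {2}; color c → {4}; color d → {5, 7}; color e → {6}; color f → {3}. No two adjacent vertices share a color.

6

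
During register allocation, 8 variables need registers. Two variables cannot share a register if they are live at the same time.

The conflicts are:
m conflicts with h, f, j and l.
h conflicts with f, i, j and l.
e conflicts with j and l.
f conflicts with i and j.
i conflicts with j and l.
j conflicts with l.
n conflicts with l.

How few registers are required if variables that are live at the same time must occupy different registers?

m, h, j, l all conflict with each other, so at least 4 registers are needed.
4 registers suffice: register 1 → {f, l}; register 2 → {j, n}; register 3 → {h, e}; register 4 → {m, i}. No two conflicting variables share a register.

4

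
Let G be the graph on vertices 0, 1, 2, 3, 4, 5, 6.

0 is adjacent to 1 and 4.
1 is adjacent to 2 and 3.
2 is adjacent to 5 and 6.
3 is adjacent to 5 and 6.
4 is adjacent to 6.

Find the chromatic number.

The cycle 2-1-0-4-6-2 has odd length 5, so it cannot be 2-colored; at least 3 colors are needed.
3 colors suffice: 0=b, 1=a, 2=b, 3=b, 4=c, 5=a, 6=a. No two adjacent vertices share a color.

3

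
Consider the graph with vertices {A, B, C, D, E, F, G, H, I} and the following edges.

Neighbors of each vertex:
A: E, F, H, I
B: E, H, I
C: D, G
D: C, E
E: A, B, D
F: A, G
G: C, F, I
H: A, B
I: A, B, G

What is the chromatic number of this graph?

C and G are adjacent, so at least 2 colors are needed.
2 colors suffice: A=1, B=1, C=2, D=1, E=2, F=2, G=1, H=2, I=2. Every edge joins two different colors.

2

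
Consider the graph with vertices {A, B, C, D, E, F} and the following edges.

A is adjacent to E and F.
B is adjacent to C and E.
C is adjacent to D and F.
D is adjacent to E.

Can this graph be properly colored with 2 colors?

No

The cycle F-A-E-B-C-F has odd length 5, so it cannot be 2-colored; at least 3 colors are needed.
So 2 colors are not enough.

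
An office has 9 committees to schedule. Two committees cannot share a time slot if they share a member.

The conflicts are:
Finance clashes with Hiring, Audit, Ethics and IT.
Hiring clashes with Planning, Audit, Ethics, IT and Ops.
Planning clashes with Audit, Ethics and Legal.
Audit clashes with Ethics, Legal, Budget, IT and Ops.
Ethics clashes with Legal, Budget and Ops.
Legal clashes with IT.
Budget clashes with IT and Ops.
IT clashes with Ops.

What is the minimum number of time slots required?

Planning, Audit, Ethics, Legal are mutually in conflict, so at least 4 time slots are needed.
4 time slots suffice: time slot 1 → {Audit}; time slot 2 → {Ethics, IT}; time slot 3 → {Hiring, Legal, Budget}; time slot 4 → {Finance, Planning, Ops}. Every pair that conflicts lands in different time slots.

4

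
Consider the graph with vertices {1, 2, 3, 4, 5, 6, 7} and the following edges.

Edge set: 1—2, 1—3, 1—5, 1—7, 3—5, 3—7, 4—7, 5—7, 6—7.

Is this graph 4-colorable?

The chromatic number is 4. 1, 3, 5, 7 are mutually adjacent (a clique of size 4), so at least 4 colors are needed.
4 colors suffice: color a → {2, 7}; color b → {1, 4, 6}; color c → {3}; color d → {5}.
That is already a proper 4-coloring.

Yes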